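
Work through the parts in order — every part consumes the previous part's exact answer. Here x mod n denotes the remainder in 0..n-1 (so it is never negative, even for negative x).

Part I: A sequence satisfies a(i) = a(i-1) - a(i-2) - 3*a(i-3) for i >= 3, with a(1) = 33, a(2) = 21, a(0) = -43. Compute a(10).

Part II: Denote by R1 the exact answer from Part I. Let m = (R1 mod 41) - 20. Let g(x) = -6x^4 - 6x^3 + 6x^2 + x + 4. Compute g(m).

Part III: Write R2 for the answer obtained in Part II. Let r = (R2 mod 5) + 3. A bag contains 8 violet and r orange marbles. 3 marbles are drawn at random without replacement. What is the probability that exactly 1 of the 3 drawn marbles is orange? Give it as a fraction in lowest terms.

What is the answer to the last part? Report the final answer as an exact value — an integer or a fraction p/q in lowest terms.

6/13

Part I: a(3) = 1*(21) - 1*(33) - 3*(-43) = 117; iterating: a(3)=117, a(4)=-3, a(5)=-183, a(6)=-531, a(7)=-339, a(8)=741, a(9)=2673, a(10)=2949; answer 2949
Part II: R1 = 2949; m = 18; -6*(18)^4 - 6*(18)^3 + 6*(18)^2 + 1*(18)^1 + 4 = (-629856) + (-34992) + (1944) + (18) + (4) = -662882; answer -662882
Part III: R2 = -662882; r = 6; total draws C(14,3) = 364; favorable C(6,1)*C(8,2) = 168; P = 6/13; answer 6/13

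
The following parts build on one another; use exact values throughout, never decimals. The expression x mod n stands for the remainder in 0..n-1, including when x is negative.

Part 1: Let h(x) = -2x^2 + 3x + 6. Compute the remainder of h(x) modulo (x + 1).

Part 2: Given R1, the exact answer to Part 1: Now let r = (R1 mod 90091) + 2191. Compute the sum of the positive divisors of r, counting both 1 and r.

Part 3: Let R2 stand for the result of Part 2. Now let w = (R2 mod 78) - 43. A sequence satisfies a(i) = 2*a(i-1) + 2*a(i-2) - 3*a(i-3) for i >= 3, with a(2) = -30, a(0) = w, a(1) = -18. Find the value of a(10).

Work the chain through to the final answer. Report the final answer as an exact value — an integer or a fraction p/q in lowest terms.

Part 1: remainder = value at the root: -2*(-1)^2 + 3*(-1)^1 + 6 = (-2) + (-3) + (6) = 1; answer 1
Part 2: R1 = 1; r = 2192; 2192 = 2^4 * 137; sigma = (1 + 2 + 4 + 8 + 16) * (1 + 137) = 31 * 138 = 4278; answer 4278
Part 3: R2 = 4278; w = 23; a(3) = 2*(-30) + 2*(-18) - 3*(23) = -165; iterating: a(3)=-165, a(4)=-336, a(5)=-912, a(6)=-2001, a(7)=-4818, a(8)=-10902, a(9)=-25437, a(10)=-58224; answer -58224

-58224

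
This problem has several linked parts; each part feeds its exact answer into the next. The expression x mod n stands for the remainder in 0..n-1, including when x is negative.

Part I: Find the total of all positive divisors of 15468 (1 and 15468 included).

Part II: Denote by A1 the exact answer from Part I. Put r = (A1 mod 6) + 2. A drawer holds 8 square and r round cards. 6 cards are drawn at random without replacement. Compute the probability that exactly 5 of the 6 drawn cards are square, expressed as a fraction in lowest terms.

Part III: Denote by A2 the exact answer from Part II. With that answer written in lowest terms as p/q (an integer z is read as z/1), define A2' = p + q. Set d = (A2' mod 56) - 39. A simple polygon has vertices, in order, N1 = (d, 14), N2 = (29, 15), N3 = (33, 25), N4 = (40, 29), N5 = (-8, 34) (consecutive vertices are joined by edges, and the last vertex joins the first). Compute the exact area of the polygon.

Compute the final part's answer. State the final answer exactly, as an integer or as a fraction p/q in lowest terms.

Part I: 15468 = 2^2 * 3 * 1289; sigma = (1 + 2 + 4) * (1 + 3) * (1 + 1289) = 7 * 4 * 1290 = 36120; answer 36120
Part II: A1 = 36120; r = 2; total draws C(10,6) = 210; favorable C(8,5)*C(2,1) = 112; P = 8/15; answer 8/15
Part III: A2 = 8/15; threaded value p + q = 23; d = -16; cross terms: (-16*15 - 29*14)=-646, (29*25 - 33*15)=230, (33*29 - 40*25)=-43, (40*34 - -8*29)=1592, (-8*14 - -16*34)=432; twice the area = |1565| = 1565; area = 1565/2; answer 1565/2

1565/2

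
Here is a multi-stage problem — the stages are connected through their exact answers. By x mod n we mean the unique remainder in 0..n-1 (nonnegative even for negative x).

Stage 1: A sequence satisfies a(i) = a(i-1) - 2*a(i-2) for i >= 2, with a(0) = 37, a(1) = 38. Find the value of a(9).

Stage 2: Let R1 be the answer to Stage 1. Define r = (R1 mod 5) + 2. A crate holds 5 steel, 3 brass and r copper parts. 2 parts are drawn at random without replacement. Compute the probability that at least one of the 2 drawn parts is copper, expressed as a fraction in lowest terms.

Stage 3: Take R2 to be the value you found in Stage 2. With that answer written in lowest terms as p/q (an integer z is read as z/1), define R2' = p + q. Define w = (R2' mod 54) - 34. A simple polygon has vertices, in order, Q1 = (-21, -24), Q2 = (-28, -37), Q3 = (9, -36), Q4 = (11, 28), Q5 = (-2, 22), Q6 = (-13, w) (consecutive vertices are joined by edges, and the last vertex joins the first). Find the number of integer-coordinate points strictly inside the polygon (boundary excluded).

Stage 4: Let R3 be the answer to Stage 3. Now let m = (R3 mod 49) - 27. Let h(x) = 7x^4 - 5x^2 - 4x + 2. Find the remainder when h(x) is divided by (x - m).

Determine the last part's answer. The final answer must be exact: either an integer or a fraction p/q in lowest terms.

Stage 1: a(2) = 1*(38) - 2*(37) = -36; iterating: a(2)=-36, a(3)=-112, a(4)=-40, a(5)=184, a(6)=264, a(7)=-104, a(8)=-632, a(9)=-424; answer -424
Stage 2: R1 = -424; r = 3; total draws C(11,2) = 55; complement C(8,2) = 28; favorable 55 - 28 = 27; P = 27/55; answer 27/55
Stage 3: R2 = 27/55; threaded value p + q = 82; w = -6; cross terms: (-21*-37 - -28*-24)=105, (-28*-36 - 9*-37)=1341, (9*28 - 11*-36)=648, (11*22 - -2*28)=298, (-2*-6 - -13*22)=298, (-13*-24 - -21*-6)=186; twice the area = |2876| = 2876; area = 1438; boundary points = 1 + 1 + 2 + 1 + 1 + 2 = 8; strictly interior points = area - boundary/2 + 1 = 1435; answer 1435
Stage 4: R3 = 1435; m = -13; remainder = value at the root: 7*(-13)^4 - 5*(-13)^2 - 4*(-13)^1 + 2 = (199927) + (-845) + (52) + (2) = 199136; answer 199136

199136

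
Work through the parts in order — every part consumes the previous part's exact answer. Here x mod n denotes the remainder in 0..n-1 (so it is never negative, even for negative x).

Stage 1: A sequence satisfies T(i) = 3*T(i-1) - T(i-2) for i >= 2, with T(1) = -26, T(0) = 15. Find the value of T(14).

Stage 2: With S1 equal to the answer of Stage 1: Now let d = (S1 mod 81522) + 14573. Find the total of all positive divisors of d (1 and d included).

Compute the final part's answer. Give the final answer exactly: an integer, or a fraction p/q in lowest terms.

88560

Stage 1: T(2) = 3*(-26) - 1*(15) = -93; iterating: T(2)=-93, T(3)=-253, T(4)=-666, T(5)=-1745, T(6)=-4569, T(7)=-11962, T(8)=-31317, T(9)=-81989, T(10)=-214650, T(11)=-561961, T(12)=-1471233, T(13)=-3851738, T(14)=-10083981; answer -10083981
Stage 2: S1 = -10083981; d = 39320; 39320 = 2^3 * 5 * 983; sigma = (1 + 2 + 4 + 8) * (1 + 5) * (1 + 983) = 15 * 6 * 984 = 88560; answer 88560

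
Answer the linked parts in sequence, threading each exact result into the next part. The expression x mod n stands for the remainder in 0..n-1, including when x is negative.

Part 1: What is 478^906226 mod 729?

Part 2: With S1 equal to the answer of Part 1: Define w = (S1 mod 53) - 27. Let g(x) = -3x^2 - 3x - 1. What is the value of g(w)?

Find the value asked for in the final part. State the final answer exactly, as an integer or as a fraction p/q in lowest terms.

-169

Part 1: squarings mod 729: 478^1=478, 478^2=307, 478^4=208, 478^8=253, 478^16=586, 478^32=37, 478^64=640, 478^128=631, 478^256=127, 478^512=91, 478^1024=262, 478^2048=118, 478^4096=73, 478^8192=226, 478^16384=46, 478^32768=658, 478^65536=667, 478^131072=199, 478^262144=235, 478^524288=550; 478^906226 = 478^2 * 478^16 * 478^32 * 478^64 * 478^128 * 478^256 * 478^512 * 478^4096 * 478^16384 * 478^32768 * 478^65536 * 478^262144 * 478^524288 = 19 (mod 729); answer 19
Part 2: S1 = 19; w = -8; -3*(-8)^2 - 3*(-8)^1 - 1 = (-192) + (24) + (-1) = -169; answer -169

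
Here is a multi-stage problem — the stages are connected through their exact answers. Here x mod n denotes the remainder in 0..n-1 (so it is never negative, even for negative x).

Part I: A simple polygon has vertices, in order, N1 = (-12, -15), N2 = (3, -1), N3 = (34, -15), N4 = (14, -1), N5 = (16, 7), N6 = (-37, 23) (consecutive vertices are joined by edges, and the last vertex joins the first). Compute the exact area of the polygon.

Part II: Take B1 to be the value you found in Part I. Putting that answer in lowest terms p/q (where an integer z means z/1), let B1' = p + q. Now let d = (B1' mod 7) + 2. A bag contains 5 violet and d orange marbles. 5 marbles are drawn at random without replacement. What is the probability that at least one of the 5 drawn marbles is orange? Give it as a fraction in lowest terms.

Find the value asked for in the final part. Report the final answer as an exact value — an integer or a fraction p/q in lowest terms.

Part I: cross terms: (-12*-1 - 3*-15)=57, (3*-15 - 34*-1)=-11, (34*-1 - 14*-15)=176, (14*7 - 16*-1)=114, (16*23 - -37*7)=627, (-37*-15 - -12*23)=831; twice the area = |1794| = 1794; area = 897; answer 897
Part II: B1 = 897; threaded value p + q = 898; d = 4; total draws C(9,5) = 126; complement C(5,5) = 1; favorable 126 - 1 = 125; P = 125/126; answer 125/126

125/126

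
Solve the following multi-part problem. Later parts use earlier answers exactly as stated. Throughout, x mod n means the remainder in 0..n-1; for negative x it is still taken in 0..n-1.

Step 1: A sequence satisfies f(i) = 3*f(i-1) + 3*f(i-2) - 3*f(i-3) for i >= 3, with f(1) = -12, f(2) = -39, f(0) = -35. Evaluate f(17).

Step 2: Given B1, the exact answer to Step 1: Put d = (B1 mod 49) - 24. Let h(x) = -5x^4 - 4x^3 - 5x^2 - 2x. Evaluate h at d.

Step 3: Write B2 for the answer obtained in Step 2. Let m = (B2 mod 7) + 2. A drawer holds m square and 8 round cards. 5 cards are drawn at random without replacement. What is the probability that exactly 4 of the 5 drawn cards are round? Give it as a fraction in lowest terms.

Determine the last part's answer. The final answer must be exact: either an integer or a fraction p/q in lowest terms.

350/1287

Step 1: f(3) = 3*(-39) + 3*(-12) - 3*(-35) = -48; iterating: f(3)=-48, f(4)=-225, f(5)=-702, f(6)=-2637, f(7)=-9342, f(8)=-33831, f(9)=-121608, f(10)=-438291, f(11)=-1578204, f(12)=-5684661, f(13)=-20473722, f(14)=-73740537, f(15)=-265588794, f(16)=-956566827, f(17)=-3445245252; answer -3445245252
Step 2: B1 = -3445245252; d = -4; -5*(-4)^4 - 4*(-4)^3 - 5*(-4)^2 - 2*(-4)^1 = (-1280) + (256) + (-80) + (8) = -1096; answer -1096
Step 3: B2 = -1096; m = 5; total draws C(13,5) = 1287; favorable C(8,4)*C(5,1) = 350; P = 350/1287; answer 350/1287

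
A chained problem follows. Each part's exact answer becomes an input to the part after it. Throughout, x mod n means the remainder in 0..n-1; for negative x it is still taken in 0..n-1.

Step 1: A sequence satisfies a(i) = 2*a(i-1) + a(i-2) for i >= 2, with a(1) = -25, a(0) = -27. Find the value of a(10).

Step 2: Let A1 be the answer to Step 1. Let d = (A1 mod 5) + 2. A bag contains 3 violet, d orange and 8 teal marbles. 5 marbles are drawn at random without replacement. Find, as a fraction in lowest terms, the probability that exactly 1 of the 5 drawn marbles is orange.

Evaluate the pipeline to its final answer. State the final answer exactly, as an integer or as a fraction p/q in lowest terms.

Step 1: a(2) = 2*(-25) + 1*(-27) = -77; iterating: a(2)=-77, a(3)=-179, a(4)=-435, a(5)=-1049, a(6)=-2533, a(7)=-6115, a(8)=-14763, a(9)=-35641, a(10)=-86045; answer -86045
Step 2: A1 = -86045; d = 2; total draws C(13,5) = 1287; favorable C(2,1)*C(11,4) = 660; P = 20/39; answer 20/39

20/39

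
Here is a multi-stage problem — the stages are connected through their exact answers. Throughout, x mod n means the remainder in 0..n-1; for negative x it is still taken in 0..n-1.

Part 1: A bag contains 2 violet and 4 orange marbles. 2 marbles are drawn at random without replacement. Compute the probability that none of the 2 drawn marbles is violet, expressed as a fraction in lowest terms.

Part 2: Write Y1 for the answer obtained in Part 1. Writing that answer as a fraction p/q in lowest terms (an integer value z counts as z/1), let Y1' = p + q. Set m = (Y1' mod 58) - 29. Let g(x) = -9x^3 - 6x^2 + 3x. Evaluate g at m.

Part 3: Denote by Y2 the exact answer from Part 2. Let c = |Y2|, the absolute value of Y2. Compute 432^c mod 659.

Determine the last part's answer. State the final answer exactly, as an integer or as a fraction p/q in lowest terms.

613

Part 1: total draws C(6,2) = 15; favorable C(4,2) = 6; P = 2/5; answer 2/5
Part 2: Y1 = 2/5; threaded value p + q = 7; m = -22; -9*(-22)^3 - 6*(-22)^2 + 3*(-22)^1 = (95832) + (-2904) + (-66) = 92862; answer 92862
Part 3: Y2 = 92862; c = 92862; squarings mod 659: 432^1=432, 432^2=127, 432^4=313, 432^8=437, 432^16=518, 432^32=111, 432^64=459, 432^128=460, 432^256=61, 432^512=426, 432^1024=251, 432^2048=396, 432^4096=633, 432^8192=17, 432^16384=289, 432^32768=487, 432^65536=588; 432^92862 = 432^2 * 432^4 * 432^8 * 432^16 * 432^32 * 432^128 * 432^512 * 432^2048 * 432^8192 * 432^16384 * 432^65536 = 613 (mod 659); answer 613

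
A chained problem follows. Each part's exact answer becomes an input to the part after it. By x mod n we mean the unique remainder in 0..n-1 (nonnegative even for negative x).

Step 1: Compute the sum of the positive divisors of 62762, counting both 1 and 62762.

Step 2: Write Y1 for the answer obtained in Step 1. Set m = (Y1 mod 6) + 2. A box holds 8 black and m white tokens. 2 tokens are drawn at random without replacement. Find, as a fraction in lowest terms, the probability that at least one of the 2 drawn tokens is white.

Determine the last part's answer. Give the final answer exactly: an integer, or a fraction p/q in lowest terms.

17/45

Step 1: 62762 = 2 * 7 * 4483; sigma = (1 + 2) * (1 + 7) * (1 + 4483) = 3 * 8 * 4484 = 107616; answer 107616
Step 2: Y1 = 107616; m = 2; total draws C(10,2) = 45; complement C(8,2) = 28; favorable 45 - 28 = 17; P = 17/45; answer 17/45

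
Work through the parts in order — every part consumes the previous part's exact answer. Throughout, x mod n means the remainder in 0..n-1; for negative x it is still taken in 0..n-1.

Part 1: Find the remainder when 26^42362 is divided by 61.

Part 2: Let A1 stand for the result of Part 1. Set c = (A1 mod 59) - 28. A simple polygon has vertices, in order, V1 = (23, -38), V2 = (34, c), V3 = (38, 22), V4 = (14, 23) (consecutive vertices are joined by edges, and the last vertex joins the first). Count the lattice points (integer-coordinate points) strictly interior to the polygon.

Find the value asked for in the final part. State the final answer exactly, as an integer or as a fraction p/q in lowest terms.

Part 1: squarings mod 61: 26^1=26, 26^2=5, 26^4=25, 26^8=15, 26^16=42, 26^32=56, 26^64=25, 26^128=15, 26^256=42, 26^512=56, 26^1024=25, 26^2048=15, 26^4096=42, 26^8192=56, 26^16384=25, 26^32768=15; 26^42362 = 26^2 * 26^8 * 26^16 * 26^32 * 26^64 * 26^256 * 26^1024 * 26^8192 * 26^32768 = 5 (mod 61); answer 5
Part 2: A1 = 5; c = -23; cross terms: (23*-23 - 34*-38)=763, (34*22 - 38*-23)=1622, (38*23 - 14*22)=566, (14*-38 - 23*23)=-1061; twice the area = |1890| = 1890; area = 945; boundary points = 1 + 1 + 1 + 1 = 4; strictly interior points = area - boundary/2 + 1 = 944; answer 944

944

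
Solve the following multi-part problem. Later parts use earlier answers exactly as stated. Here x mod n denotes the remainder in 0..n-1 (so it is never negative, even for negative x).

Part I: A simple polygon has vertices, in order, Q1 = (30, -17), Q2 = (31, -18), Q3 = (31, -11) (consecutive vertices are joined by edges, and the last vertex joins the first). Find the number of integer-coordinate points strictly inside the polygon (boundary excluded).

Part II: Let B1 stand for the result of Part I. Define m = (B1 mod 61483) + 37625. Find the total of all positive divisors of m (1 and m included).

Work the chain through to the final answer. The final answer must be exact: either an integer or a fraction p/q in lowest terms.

Part I: cross terms: (30*-18 - 31*-17)=-13, (31*-11 - 31*-18)=217, (31*-17 - 30*-11)=-197; twice the area = |7| = 7; area = 7/2; boundary points = 1 + 7 + 1 = 9; strictly interior points = area - boundary/2 + 1 = 0; answer 0
Part II: B1 = 0; m = 37625; 37625 = 5^3 * 7 * 43; sigma = (1 + 5 + 25 + 125) * (1 + 7) * (1 + 43) = 156 * 8 * 44 = 54912; answer 54912

54912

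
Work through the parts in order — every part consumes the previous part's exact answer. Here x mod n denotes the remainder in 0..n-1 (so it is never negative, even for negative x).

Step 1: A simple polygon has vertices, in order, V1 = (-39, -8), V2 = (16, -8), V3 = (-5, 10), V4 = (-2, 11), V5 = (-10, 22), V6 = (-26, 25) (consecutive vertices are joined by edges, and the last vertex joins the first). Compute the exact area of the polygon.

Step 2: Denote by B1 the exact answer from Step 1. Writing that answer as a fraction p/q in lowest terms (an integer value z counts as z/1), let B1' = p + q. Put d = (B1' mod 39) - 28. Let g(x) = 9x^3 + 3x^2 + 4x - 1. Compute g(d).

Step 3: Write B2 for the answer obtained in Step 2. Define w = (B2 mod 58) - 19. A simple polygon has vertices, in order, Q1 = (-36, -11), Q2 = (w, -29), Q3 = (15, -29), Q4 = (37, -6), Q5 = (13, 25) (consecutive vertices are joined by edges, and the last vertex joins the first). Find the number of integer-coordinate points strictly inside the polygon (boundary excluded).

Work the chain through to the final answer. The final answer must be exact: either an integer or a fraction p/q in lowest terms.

Step 1: cross terms: (-39*-8 - 16*-8)=440, (16*10 - -5*-8)=120, (-5*11 - -2*10)=-35, (-2*22 - -10*11)=66, (-10*25 - -26*22)=322, (-26*-8 - -39*25)=1183; twice the area = |2096| = 2096; area = 1048; answer 1048
Step 2: B1 = 1048; threaded value p + q = 1049; d = 7; 9*(7)^3 + 3*(7)^2 + 4*(7)^1 - 1 = (3087) + (147) + (28) + (-1) = 3261; answer 3261
Step 3: B2 = 3261; w = -6; cross terms: (-36*-29 - -6*-11)=978, (-6*-29 - 15*-29)=609, (15*-6 - 37*-29)=983, (37*25 - 13*-6)=1003, (13*-11 - -36*25)=757; twice the area = |4330| = 4330; area = 2165; boundary points = 6 + 21 + 1 + 1 + 1 = 30; strictly interior points = area - boundary/2 + 1 = 2151; answer 2151

2151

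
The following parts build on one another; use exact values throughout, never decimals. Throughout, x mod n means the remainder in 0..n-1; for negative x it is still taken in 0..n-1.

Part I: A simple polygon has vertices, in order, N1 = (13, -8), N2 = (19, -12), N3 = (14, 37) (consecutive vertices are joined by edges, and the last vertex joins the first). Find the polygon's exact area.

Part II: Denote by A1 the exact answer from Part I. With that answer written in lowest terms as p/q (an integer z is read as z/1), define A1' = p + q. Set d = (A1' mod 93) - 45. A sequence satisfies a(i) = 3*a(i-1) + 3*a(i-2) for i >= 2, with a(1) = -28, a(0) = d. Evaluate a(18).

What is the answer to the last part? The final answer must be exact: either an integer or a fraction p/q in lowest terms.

Part I: cross terms: (13*-12 - 19*-8)=-4, (19*37 - 14*-12)=871, (14*-8 - 13*37)=-593; twice the area = |274| = 274; area = 137; answer 137
Part II: A1 = 137; threaded value p + q = 138; d = 0; a(2) = 3*(-28) + 3*(0) = -84; iterating: a(2)=-84, a(3)=-336, a(4)=-1260, a(5)=-4788, a(6)=-18144, a(7)=-68796, a(8)=-260820, a(9)=-988848, a(10)=-3749004, a(11)=-14213556, a(12)=-53887680, a(13)=-204303708, a(14)=-774574164, a(15)=-2936633616, a(16)=-11133623340, a(17)=-42210770868, a(18)=-160033182624; answer -160033182624

-160033182624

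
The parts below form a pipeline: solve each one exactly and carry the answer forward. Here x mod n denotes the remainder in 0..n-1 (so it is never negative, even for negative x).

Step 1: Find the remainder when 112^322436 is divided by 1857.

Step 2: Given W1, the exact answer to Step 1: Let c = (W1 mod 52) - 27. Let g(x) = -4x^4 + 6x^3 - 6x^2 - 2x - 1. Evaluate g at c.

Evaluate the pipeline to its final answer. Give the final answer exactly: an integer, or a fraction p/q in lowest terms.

-594441

Step 1: squarings mod 1857: 112^1=112, 112^2=1402, 112^4=898, 112^8=466, 112^16=1744, 112^32=1627, 112^64=904, 112^128=136, 112^256=1783, 112^512=1762, 112^1024=1597, 112^2048=748, 112^4096=547, 112^8192=232, 112^16384=1828, 112^32768=841, 112^65536=1621, 112^131072=1843, 112^262144=196; 112^322436 = 112^4 * 112^128 * 112^256 * 112^512 * 112^2048 * 112^8192 * 112^16384 * 112^32768 * 112^262144 = 1555 (mod 1857); answer 1555
Step 2: W1 = 1555; c = 20; -4*(20)^4 + 6*(20)^3 - 6*(20)^2 - 2*(20)^1 - 1 = (-640000) + (48000) + (-2400) + (-40) + (-1) = -594441; answer -594441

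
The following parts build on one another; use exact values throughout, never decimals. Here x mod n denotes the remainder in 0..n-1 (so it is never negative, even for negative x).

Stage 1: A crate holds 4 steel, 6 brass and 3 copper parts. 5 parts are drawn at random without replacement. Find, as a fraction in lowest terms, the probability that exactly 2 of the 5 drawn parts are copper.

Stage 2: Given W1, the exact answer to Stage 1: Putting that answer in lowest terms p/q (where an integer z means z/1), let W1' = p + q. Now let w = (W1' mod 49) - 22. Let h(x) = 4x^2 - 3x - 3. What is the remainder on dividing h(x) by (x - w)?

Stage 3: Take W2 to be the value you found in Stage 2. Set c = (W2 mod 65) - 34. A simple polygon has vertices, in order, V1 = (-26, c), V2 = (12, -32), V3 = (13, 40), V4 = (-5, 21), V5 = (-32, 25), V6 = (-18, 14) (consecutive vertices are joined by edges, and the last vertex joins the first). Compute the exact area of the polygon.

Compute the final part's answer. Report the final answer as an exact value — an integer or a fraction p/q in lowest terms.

1707

Stage 1: total draws C(13,5) = 1287; favorable C(3,2)*C(10,3) = 360; P = 40/143; answer 40/143
Stage 2: W1 = 40/143; threaded value p + q = 183; w = 14; remainder = value at the root: 4*(14)^2 - 3*(14)^1 - 3 = (784) + (-42) + (-3) = 739; answer 739
Stage 3: W2 = 739; c = -10; cross terms: (-26*-32 - 12*-10)=952, (12*40 - 13*-32)=896, (13*21 - -5*40)=473, (-5*25 - -32*21)=547, (-32*14 - -18*25)=2, (-18*-10 - -26*14)=544; twice the area = |3414| = 3414; area = 1707; answer 1707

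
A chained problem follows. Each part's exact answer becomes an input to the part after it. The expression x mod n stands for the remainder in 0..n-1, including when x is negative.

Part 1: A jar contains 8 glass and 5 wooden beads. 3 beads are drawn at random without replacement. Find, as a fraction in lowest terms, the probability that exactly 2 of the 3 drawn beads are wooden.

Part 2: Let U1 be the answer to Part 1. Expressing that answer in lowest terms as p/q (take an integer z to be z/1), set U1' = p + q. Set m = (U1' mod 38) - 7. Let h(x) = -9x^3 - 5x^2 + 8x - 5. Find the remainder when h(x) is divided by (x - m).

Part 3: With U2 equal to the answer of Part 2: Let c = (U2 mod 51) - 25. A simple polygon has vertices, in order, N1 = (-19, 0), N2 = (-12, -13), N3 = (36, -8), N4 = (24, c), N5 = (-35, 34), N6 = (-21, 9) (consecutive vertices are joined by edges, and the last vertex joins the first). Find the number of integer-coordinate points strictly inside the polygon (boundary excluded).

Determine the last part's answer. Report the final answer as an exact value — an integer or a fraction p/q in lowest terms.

1512

Part 1: total draws C(13,3) = 286; favorable C(5,2)*C(8,1) = 80; P = 40/143; answer 40/143
Part 2: U1 = 40/143; threaded value p + q = 183; m = 24; remainder = value at the root: -9*(24)^3 - 5*(24)^2 + 8*(24)^1 - 5 = (-124416) + (-2880) + (192) + (-5) = -127109; answer -127109
Part 3: U2 = -127109; c = 9; cross terms: (-19*-13 - -12*0)=247, (-12*-8 - 36*-13)=564, (36*9 - 24*-8)=516, (24*34 - -35*9)=1131, (-35*9 - -21*34)=399, (-21*0 - -19*9)=171; twice the area = |3028| = 3028; area = 1514; boundary points = 1 + 1 + 1 + 1 + 1 + 1 = 6; strictly interior points = area - boundary/2 + 1 = 1512; answer 1512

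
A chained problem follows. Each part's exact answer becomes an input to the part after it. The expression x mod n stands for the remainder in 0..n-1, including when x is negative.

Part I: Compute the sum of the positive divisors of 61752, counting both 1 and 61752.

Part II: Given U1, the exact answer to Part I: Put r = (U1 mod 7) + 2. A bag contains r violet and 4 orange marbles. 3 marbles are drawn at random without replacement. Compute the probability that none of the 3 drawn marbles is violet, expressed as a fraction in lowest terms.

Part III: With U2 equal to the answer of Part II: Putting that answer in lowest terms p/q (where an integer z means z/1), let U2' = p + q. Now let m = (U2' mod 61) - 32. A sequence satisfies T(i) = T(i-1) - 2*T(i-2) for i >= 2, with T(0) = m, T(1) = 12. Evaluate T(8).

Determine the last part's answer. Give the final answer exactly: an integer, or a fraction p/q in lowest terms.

328

Part I: 61752 = 2^3 * 3 * 31 * 83; sigma = (1 + 2 + 4 + 8) * (1 + 3) * (1 + 31) * (1 + 83) = 15 * 4 * 32 * 84 = 161280; answer 161280
Part II: U1 = 161280; r = 2; total draws C(6,3) = 20; favorable C(4,3) = 4; P = 1/5; answer 1/5
Part III: U2 = 1/5; threaded value p + q = 6; m = -26; T(2) = 1*(12) - 2*(-26) = 64; iterating: T(2)=64, T(3)=40, T(4)=-88, T(5)=-168, T(6)=8, T(7)=344, T(8)=328; answer 328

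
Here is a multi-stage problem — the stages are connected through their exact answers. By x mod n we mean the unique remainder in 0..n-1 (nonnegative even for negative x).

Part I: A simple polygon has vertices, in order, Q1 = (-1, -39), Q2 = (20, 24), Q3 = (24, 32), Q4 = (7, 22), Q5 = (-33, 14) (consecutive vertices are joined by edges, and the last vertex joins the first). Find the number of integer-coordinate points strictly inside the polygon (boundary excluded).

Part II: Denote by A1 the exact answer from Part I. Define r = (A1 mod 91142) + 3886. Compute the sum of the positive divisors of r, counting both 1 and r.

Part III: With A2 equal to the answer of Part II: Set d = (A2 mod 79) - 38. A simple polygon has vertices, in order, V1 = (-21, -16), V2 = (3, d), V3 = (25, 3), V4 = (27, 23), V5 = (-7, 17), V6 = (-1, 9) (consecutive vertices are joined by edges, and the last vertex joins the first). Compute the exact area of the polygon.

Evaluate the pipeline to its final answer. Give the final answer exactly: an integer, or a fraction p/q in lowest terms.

Part I: cross terms: (-1*24 - 20*-39)=756, (20*32 - 24*24)=64, (24*22 - 7*32)=304, (7*14 - -33*22)=824, (-33*-39 - -1*14)=1301; twice the area = |3249| = 3249; area = 3249/2; boundary points = 21 + 4 + 1 + 8 + 1 = 35; strictly interior points = area - boundary/2 + 1 = 1608; answer 1608
Part II: A1 = 1608; r = 5494; 5494 = 2 * 41 * 67; sigma = (1 + 2) * (1 + 41) * (1 + 67) = 3 * 42 * 68 = 8568; answer 8568
Part III: A2 = 8568; d = -2; cross terms: (-21*-2 - 3*-16)=90, (3*3 - 25*-2)=59, (25*23 - 27*3)=494, (27*17 - -7*23)=620, (-7*9 - -1*17)=-46, (-1*-16 - -21*9)=205; twice the area = |1422| = 1422; area = 711; answer 711

711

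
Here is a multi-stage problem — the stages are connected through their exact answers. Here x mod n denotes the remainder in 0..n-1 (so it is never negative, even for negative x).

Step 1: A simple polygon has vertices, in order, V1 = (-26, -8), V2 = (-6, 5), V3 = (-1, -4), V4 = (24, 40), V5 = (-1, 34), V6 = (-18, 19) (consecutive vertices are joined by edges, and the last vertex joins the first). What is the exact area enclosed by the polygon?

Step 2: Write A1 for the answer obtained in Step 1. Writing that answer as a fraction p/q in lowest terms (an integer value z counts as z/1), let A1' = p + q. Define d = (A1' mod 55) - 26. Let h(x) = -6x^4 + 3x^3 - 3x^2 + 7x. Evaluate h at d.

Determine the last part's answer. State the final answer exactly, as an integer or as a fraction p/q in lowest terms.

Step 1: cross terms: (-26*5 - -6*-8)=-178, (-6*-4 - -1*5)=29, (-1*40 - 24*-4)=56, (24*34 - -1*40)=856, (-1*19 - -18*34)=593, (-18*-8 - -26*19)=638; twice the area = |1994| = 1994; area = 997; answer 997
Step 2: A1 = 997; threaded value p + q = 998; d = -18; -6*(-18)^4 + 3*(-18)^3 - 3*(-18)^2 + 7*(-18)^1 = (-629856) + (-17496) + (-972) + (-126) = -648450; answer -648450

-648450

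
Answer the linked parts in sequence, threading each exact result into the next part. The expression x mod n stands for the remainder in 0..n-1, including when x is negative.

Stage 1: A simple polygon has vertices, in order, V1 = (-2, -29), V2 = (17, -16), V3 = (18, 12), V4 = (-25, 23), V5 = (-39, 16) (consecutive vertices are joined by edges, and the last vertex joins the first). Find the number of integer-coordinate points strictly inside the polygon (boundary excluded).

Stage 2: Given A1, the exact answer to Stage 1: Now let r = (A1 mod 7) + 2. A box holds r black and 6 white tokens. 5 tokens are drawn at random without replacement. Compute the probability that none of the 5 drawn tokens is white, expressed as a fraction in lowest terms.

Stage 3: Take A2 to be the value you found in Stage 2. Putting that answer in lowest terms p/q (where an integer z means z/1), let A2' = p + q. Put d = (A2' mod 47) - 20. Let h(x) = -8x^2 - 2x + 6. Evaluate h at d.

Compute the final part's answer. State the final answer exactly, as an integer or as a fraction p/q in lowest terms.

Stage 1: cross terms: (-2*-16 - 17*-29)=525, (17*12 - 18*-16)=492, (18*23 - -25*12)=714, (-25*16 - -39*23)=497, (-39*-29 - -2*16)=1163; twice the area = |3391| = 3391; area = 3391/2; boundary points = 1 + 1 + 1 + 7 + 1 = 11; strictly interior points = area - boundary/2 + 1 = 1691; answer 1691
Stage 2: A1 = 1691; r = 6; total draws C(12,5) = 792; favorable C(6,5) = 6; P = 1/132; answer 1/132
Stage 3: A2 = 1/132; threaded value p + q = 133; d = 19; -8*(19)^2 - 2*(19)^1 + 6 = (-2888) + (-38) + (6) = -2920; answer -2920

-2920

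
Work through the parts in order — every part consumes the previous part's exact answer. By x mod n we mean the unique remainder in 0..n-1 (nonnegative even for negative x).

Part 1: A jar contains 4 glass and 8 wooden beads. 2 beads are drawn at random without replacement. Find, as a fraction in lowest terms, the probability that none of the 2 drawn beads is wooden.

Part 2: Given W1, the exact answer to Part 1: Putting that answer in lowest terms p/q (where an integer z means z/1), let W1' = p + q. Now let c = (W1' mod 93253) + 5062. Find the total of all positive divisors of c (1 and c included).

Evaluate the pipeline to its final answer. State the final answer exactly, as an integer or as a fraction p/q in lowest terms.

7920

Part 1: total draws C(12,2) = 66; favorable C(4,2) = 6; P = 1/11; answer 1/11
Part 2: W1 = 1/11; threaded value p + q = 12; c = 5074; 5074 = 2 * 43 * 59; sigma = (1 + 2) * (1 + 43) * (1 + 59) = 3 * 44 * 60 = 7920; answer 7920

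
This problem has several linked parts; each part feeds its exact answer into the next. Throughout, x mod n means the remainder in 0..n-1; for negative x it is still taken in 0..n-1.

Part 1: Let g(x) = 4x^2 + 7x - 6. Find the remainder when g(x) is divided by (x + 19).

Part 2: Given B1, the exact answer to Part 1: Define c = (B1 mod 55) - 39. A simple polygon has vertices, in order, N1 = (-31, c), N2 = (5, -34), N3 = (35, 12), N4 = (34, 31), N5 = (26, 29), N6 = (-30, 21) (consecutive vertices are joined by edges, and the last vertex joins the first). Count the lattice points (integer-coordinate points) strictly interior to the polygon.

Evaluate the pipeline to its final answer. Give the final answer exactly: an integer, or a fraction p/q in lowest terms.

Part 1: remainder = value at the root: 4*(-19)^2 + 7*(-19)^1 - 6 = (1444) + (-133) + (-6) = 1305; answer 1305
Part 2: B1 = 1305; c = 1; cross terms: (-31*-34 - 5*1)=1049, (5*12 - 35*-34)=1250, (35*31 - 34*12)=677, (34*29 - 26*31)=180, (26*21 - -30*29)=1416, (-30*1 - -31*21)=621; twice the area = |5193| = 5193; area = 5193/2; boundary points = 1 + 2 + 1 + 2 + 8 + 1 = 15; strictly interior points = area - boundary/2 + 1 = 2590; answer 2590

2590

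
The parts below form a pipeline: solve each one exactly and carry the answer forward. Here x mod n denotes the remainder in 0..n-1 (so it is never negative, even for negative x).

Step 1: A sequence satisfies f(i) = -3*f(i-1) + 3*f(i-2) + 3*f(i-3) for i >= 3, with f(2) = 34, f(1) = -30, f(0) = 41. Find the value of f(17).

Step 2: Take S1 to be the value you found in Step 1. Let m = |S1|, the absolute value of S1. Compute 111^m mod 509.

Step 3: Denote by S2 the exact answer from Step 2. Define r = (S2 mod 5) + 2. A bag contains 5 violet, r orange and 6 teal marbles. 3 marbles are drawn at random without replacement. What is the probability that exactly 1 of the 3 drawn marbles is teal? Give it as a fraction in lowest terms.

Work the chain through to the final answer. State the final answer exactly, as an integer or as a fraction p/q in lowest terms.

216/455

Step 1: f(3) = -3*(34) + 3*(-30) + 3*(41) = -69; iterating: f(3)=-69, f(4)=219, f(5)=-762, f(6)=2736, f(7)=-9837, f(8)=35433, f(9)=-127602, f(10)=459594, f(11)=-1655289, f(12)=5961843, f(13)=-21472614, f(14)=77337504, f(15)=-278544825, f(16)=1003229145, f(17)=-3613309398; answer -3613309398
Step 2: S1 = -3613309398; m = 3613309398; squarings mod 509: 111^1=111, 111^2=105, 111^4=336, 111^8=407, 111^16=224, 111^32=294, 111^64=415, 111^128=183, 111^256=404, 111^512=336, 111^1024=407, 111^2048=224, 111^4096=294, 111^8192=415, 111^16384=183, 111^32768=404, 111^65536=336, 111^131072=407, 111^262144=224, 111^524288=294, 111^1048576=415, 111^2097152=183, 111^4194304=404, 111^8388608=336, 111^16777216=407, 111^33554432=224, 111^67108864=294, 111^134217728=415, 111^268435456=183, 111^536870912=404, 111^1073741824=336, 111^2147483648=407; 111^3613309398 = 111^2 * 111^4 * 111^16 * 111^64 * 111^128 * 111^256 * 111^2048 * 111^4096 * 111^8192 * 111^32768 * 111^131072 * 111^262144 * 111^524288 * 111^1048576 * 111^4194304 * 111^16777216 * 111^33554432 * 111^67108864 * 111^268435456 * 111^1073741824 * 111^2147483648 = 387 (mod 509); answer 387
Step 3: S2 = 387; r = 4; total draws C(15,3) = 455; favorable C(6,1)*C(9,2) = 216; P = 216/455; answer 216/455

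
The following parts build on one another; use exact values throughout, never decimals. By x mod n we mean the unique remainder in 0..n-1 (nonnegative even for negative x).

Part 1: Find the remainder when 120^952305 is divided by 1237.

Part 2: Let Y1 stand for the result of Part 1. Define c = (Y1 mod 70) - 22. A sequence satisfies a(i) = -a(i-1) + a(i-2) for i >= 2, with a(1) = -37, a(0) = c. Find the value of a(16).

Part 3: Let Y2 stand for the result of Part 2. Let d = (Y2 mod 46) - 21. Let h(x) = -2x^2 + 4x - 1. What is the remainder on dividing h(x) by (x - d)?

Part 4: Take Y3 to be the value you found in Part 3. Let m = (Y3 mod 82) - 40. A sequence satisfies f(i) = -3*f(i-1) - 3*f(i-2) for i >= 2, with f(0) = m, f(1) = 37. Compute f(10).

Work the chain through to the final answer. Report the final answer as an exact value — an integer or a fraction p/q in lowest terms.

22113

Part 1: squarings mod 1237: 120^1=120, 120^2=793, 120^4=453, 120^8=1104, 120^16=371, 120^32=334, 120^64=226, 120^128=359, 120^256=233, 120^512=1098, 120^1024=766, 120^2048=418, 120^4096=307, 120^8192=237, 120^16384=504, 120^32768=431, 120^65536=211, 120^131072=1226, 120^262144=121, 120^524288=1034; 120^952305 = 120^1 * 120^16 * 120^32 * 120^64 * 120^128 * 120^256 * 120^512 * 120^1024 * 120^32768 * 120^131072 * 120^262144 * 120^524288 = 207 (mod 1237); answer 207
Part 2: Y1 = 207; c = 45; a(2) = -1*(-37) + 1*(45) = 82; iterating: a(2)=82, a(3)=-119, a(4)=201, a(5)=-320, a(6)=521, a(7)=-841, a(8)=1362, a(9)=-2203, a(10)=3565, a(11)=-5768, a(12)=9333, a(13)=-15101, a(14)=24434, a(15)=-39535, a(16)=63969; answer 63969
Part 3: Y2 = 63969; d = 8; remainder = value at the root: -2*(8)^2 + 4*(8)^1 - 1 = (-128) + (32) + (-1) = -97; answer -97
Part 4: Y3 = -97; m = 27; f(2) = -3*(37) - 3*(27) = -192; iterating: f(2)=-192, f(3)=465, f(4)=-819, f(5)=1062, f(6)=-729, f(7)=-999, f(8)=5184, f(9)=-12555, f(10)=22113; answer 22113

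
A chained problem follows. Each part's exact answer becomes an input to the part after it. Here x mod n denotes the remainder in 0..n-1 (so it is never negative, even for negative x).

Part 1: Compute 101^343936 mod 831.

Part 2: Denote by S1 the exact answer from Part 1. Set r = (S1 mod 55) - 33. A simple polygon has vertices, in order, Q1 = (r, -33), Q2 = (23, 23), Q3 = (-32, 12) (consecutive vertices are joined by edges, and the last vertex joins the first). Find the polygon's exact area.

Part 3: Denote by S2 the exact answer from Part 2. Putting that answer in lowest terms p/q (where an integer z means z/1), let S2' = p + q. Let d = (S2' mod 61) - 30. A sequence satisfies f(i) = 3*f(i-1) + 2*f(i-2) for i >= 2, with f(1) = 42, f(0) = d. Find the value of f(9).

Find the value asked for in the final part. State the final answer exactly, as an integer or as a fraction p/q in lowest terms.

Part 1: squarings mod 831: 101^1=101, 101^2=229, 101^4=88, 101^8=265, 101^16=421, 101^32=238, 101^64=136, 101^128=214, 101^256=91, 101^512=802, 101^1024=10, 101^2048=100, 101^4096=28, 101^8192=784, 101^16384=547, 101^32768=49, 101^65536=739, 101^131072=154, 101^262144=448; 101^343936 = 101^128 * 101^256 * 101^512 * 101^1024 * 101^2048 * 101^4096 * 101^8192 * 101^65536 * 101^262144 = 745 (mod 831); answer 745
Part 2: S1 = 745; r = -3; cross terms: (-3*23 - 23*-33)=690, (23*12 - -32*23)=1012, (-32*-33 - -3*12)=1092; twice the area = |2794| = 2794; area = 1397; answer 1397
Part 3: S2 = 1397; threaded value p + q = 1398; d = 26; f(2) = 3*(42) + 2*(26) = 178; iterating: f(2)=178, f(3)=618, f(4)=2210, f(5)=7866, f(6)=28018, f(7)=99786, f(8)=355394, f(9)=1265754; answer 1265754

1265754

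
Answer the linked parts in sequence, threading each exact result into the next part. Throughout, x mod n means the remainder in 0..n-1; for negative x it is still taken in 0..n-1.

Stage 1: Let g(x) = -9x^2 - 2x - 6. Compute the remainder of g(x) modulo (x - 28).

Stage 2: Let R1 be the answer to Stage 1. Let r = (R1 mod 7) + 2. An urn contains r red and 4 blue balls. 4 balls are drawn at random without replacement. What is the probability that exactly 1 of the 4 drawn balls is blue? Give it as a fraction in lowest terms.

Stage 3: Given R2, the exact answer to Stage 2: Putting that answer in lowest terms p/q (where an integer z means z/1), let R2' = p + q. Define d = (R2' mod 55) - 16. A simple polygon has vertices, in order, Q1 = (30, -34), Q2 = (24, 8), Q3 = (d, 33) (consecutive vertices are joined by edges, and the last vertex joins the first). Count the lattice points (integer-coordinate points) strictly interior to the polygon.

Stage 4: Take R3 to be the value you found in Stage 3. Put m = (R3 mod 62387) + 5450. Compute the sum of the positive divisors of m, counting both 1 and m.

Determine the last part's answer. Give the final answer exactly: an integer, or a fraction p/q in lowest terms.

5502

Stage 1: remainder = value at the root: -9*(28)^2 - 2*(28)^1 - 6 = (-7056) + (-56) + (-6) = -7118; answer -7118
Stage 2: R1 = -7118; r = 3; total draws C(7,4) = 35; favorable C(4,1)*C(3,3) = 4; P = 4/35; answer 4/35
Stage 3: R2 = 4/35; threaded value p + q = 39; d = 23; cross terms: (30*8 - 24*-34)=1056, (24*33 - 23*8)=608, (23*-34 - 30*33)=-1772; twice the area = |-108| = 108; area = 54; boundary points = 6 + 1 + 1 = 8; strictly interior points = area - boundary/2 + 1 = 51; answer 51
Stage 4: R3 = 51; m = 5501; 5501 is prime, so its only divisors are 1 and 5501; sigma = 1 + 5501 = 5502; answer 5502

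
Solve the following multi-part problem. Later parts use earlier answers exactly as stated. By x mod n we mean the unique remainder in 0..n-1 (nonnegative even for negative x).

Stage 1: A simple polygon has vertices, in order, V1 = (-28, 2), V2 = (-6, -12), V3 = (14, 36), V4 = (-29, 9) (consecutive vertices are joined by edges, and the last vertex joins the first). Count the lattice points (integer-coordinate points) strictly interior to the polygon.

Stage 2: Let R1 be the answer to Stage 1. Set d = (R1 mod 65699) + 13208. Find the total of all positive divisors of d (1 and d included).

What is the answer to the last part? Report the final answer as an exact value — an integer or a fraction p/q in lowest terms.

Stage 1: cross terms: (-28*-12 - -6*2)=348, (-6*36 - 14*-12)=-48, (14*9 - -29*36)=1170, (-29*2 - -28*9)=194; twice the area = |1664| = 1664; area = 832; boundary points = 2 + 4 + 1 + 1 = 8; strictly interior points = area - boundary/2 + 1 = 829; answer 829
Stage 2: R1 = 829; d = 14037; 14037 = 3 * 4679; sigma = (1 + 3) * (1 + 4679) = 4 * 4680 = 18720; answer 18720

18720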